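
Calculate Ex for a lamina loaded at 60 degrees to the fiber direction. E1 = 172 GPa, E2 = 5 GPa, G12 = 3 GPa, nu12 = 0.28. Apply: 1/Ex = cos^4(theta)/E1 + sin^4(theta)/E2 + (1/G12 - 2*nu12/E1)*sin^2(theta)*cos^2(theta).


cos^4(60) = 0.0625, sin^4(60) = 0.5625, sin^2(60)*cos^2(60) = 0.1875
1/G12 - 2*nu12/E1 = 1/3 - 2*0.28/172 = 0.330078 GPa^-1
1/Ex = 0.0625/172 + 0.5625/5 + 0.330078*0.1875 = 0.1747529 GPa^-1
Ex = 5.72 GPa

5.72 GPa


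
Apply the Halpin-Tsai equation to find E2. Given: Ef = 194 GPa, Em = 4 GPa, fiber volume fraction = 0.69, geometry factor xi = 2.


eta = (Ef/Em - 1)/(Ef/Em + xi) = (48.5 - 1)/(48.5 + 2) = 0.9406
E2 = Em*(1+xi*eta*Vf)/(1-eta*Vf) = 26.19 GPa

26.19 GPa


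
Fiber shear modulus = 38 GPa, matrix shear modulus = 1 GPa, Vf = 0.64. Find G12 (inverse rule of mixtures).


1/G12 = Vf/Gf + (1-Vf)/Gm = 0.64/38 + 0.36/1
G12 = 2.65 GPa

2.65 GPa


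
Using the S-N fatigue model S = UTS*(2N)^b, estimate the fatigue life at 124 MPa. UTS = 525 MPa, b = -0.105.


N = 0.5 * (S/UTS)^(1/b) = 0.5 * (124/525)^(1/-0.105) = 465478.5812 cycles

465478.5812 cycles


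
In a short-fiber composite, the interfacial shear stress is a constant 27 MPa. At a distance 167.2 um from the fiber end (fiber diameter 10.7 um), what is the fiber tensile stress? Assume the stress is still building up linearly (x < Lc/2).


Force balance: sigma_f * (pi*d^2/4) = tau * (pi*d) * x  ->  sigma_f = 4 * tau * x / d
sigma_f = 4 * 27 * 167.2 / 10.7 = 1687.6 MPa

1687.6 MPa


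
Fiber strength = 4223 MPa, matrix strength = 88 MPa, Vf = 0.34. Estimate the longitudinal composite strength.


sigma_1 = sigma_f*Vf + sigma_m*(1-Vf) = 4223*0.34 + 88*0.66 = 1493.9 MPa

1493.9 MPa


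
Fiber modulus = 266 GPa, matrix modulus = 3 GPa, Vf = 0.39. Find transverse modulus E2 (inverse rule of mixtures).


1/E2 = Vf/Ef + (1-Vf)/Em = 0.39/266 + 0.61/3
E2 = 4.88 GPa

4.88 GPa


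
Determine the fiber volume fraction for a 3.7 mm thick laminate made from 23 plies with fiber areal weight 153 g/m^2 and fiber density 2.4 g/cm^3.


Vf = n * FAW / (rho_f * h * 1000) = 23 * 153 / (2.4 * 3.7 * 1000) = 0.3963

0.3963


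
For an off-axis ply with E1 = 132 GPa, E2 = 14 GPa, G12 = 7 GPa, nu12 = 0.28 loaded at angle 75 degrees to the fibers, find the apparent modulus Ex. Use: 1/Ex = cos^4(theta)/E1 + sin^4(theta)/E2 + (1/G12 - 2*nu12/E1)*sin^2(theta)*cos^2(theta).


cos^4(75) = 0.004487, sin^4(75) = 0.870513, sin^2(75)*cos^2(75) = 0.0625
1/G12 - 2*nu12/E1 = 1/7 - 2*0.28/132 = 0.138615 GPa^-1
1/Ex = 0.004487/132 + 0.870513/14 + 0.138615*0.0625 = 0.0708769 GPa^-1
Ex = 14.11 GPa

14.11 GPa


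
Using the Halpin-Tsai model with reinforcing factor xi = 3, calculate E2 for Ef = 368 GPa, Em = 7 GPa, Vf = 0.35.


eta = (Ef/Em - 1)/(Ef/Em + xi) = (52.5714 - 1)/(52.5714 + 3) = 0.928
E2 = Em*(1+xi*eta*Vf)/(1-eta*Vf) = 20.47 GPa

20.47 GPa


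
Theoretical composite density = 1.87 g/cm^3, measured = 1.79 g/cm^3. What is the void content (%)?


Void% = (rho_theo - rho_actual)/rho_theo * 100 = (1.87 - 1.79)/1.87 * 100 = 4.28%

4.28%


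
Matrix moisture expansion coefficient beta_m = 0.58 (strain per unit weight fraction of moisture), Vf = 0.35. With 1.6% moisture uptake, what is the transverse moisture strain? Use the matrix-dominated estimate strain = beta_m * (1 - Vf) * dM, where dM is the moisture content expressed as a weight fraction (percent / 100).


dM = 1.6/100 = 0.016
strain = beta_m * (1-Vf) * dM = 0.58 * 0.65 * 0.016 = 0.006032

0.006032


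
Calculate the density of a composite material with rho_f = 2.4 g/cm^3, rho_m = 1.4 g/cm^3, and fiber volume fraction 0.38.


rho_c = rho_f*Vf + rho_m*(1-Vf) = 2.4*0.38 + 1.4*0.62 = 1.78 g/cm^3

1.78 g/cm^3


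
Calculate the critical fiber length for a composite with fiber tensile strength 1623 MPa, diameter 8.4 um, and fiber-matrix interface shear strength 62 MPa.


Lc = sigma_f * d / (2 * tau_i) = 1623 * 8.4 / (2 * 62) = 109.9 um

109.9 um


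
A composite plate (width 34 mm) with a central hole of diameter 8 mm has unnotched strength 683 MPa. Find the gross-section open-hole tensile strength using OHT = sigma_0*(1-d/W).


OHT = sigma_0*(1-d/W) = 683*(1-8/34) = 522.3 MPa

522.3 MPa


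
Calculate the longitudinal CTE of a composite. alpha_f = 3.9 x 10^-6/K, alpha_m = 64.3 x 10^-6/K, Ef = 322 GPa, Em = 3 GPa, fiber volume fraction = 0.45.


E1 = Ef*Vf + Em*(1-Vf) = 146.55
alpha_1 = (alpha_f*Ef*Vf + alpha_m*Em*(1-Vf))/E1 = 4.58 x 10^-6/K

4.58 x 10^-6/K


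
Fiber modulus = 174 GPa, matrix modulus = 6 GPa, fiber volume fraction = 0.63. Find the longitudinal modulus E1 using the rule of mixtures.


E1 = Ef*Vf + Em*(1-Vf) = 174*0.63 + 6*0.37 = 111.84 GPa

111.84 GPa


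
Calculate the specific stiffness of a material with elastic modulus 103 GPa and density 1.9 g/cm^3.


Specific stiffness = E/rho = 103/1.9 = 54.2 GPa/(g/cm^3)

54.2 GPa/(g/cm^3)


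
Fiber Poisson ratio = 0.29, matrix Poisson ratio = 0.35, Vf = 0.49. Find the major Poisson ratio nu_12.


nu_12 = nu_f*Vf + nu_m*(1-Vf) = 0.29*0.49 + 0.35*0.51 = 0.3206

0.3206


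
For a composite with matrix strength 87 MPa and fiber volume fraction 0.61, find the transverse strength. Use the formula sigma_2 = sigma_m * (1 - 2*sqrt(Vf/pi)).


factor = 1 - 2*sqrt(0.61/pi) = 0.1187
sigma_2 = 87 * 0.1187 = 10.33 MPa

10.33 MPa


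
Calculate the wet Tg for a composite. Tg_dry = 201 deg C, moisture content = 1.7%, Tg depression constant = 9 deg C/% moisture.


Tg_wet = Tg_dry - k*moisture = 201 - 9*1.7 = 185.7 deg C

185.7 deg C


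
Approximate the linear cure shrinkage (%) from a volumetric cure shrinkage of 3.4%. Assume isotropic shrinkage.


Linear shrinkage ≈ vol_shrink/3 = 3.4/3 = 1.133%

1.133%


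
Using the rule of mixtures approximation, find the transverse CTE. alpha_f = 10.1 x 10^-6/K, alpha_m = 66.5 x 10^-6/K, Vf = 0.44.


alpha_2 = alpha_f*Vf + alpha_m*(1-Vf) = 10.1*0.44 + 66.5*0.56 = 41.7 x 10^-6/K

41.7 x 10^-6/K


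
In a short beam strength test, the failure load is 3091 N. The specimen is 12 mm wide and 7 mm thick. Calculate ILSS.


ILSS = 3F/(4bh) = 3*3091/(4*12*7) = 27.6 MPa

27.6 MPa


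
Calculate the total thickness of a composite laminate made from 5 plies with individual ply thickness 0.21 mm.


h = n * t_ply = 5 * 0.21 = 1.05 mm

1.05 mm


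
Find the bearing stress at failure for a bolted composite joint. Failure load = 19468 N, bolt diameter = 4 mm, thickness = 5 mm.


sigma_br = F/(d*h) = 19468/(4*5) = 973.4 MPa

973.4 MPa


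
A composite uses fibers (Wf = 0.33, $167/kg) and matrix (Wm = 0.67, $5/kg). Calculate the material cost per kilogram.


Cost = cost_f*Wf + cost_m*Wm = 167*0.33 + 5*0.67 = $58.46/kg

$58.46/kg


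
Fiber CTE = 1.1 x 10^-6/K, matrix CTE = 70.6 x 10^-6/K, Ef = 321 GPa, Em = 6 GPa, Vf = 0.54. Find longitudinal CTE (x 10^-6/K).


E1 = Ef*Vf + Em*(1-Vf) = 176.1
alpha_1 = (alpha_f*Ef*Vf + alpha_m*Em*(1-Vf))/E1 = 2.19 x 10^-6/K

2.19 x 10^-6/K


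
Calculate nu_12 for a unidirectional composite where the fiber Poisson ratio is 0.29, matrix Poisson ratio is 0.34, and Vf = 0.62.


nu_12 = nu_f*Vf + nu_m*(1-Vf) = 0.29*0.62 + 0.34*0.38 = 0.309

0.309


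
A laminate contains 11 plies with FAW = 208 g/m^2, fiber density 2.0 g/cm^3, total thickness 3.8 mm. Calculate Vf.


Vf = n * FAW / (rho_f * h * 1000) = 11 * 208 / (2.0 * 3.8 * 1000) = 0.3011

0.3011


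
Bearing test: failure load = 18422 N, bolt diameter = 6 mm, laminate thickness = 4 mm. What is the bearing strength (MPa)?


sigma_br = F/(d*h) = 18422/(6*4) = 767.6 MPa

767.6 MPa


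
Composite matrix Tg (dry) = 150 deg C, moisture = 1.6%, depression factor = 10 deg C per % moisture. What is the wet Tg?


Tg_wet = Tg_dry - k*moisture = 150 - 10*1.6 = 134.0 deg C

134.0 deg C


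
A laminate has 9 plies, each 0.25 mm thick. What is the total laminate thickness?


h = n * t_ply = 9 * 0.25 = 2.25 mm

2.25 mm


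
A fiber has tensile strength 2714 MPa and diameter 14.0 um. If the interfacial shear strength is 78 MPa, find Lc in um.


Lc = sigma_f * d / (2 * tau_i) = 2714 * 14.0 / (2 * 78) = 243.6 um

243.6 um


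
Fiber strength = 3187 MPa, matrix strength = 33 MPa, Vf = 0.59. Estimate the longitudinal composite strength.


sigma_1 = sigma_f*Vf + sigma_m*(1-Vf) = 3187*0.59 + 33*0.41 = 1893.9 MPa

1893.9 MPa


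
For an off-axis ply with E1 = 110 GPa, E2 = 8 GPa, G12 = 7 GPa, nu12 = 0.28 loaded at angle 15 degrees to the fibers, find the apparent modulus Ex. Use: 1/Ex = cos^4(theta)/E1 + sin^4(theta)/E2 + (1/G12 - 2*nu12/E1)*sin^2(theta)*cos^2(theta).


cos^4(15) = 0.870513, sin^4(15) = 0.004487, sin^2(15)*cos^2(15) = 0.0625
1/G12 - 2*nu12/E1 = 1/7 - 2*0.28/110 = 0.137766 GPa^-1
1/Ex = 0.870513/110 + 0.004487/8 + 0.137766*0.0625 = 0.0170851 GPa^-1
Ex = 58.53 GPa

58.53 GPa


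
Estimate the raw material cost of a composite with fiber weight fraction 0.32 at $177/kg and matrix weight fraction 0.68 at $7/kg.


Cost = cost_f*Wf + cost_m*Wm = 177*0.32 + 7*0.68 = $61.4/kg

$61.4/kg


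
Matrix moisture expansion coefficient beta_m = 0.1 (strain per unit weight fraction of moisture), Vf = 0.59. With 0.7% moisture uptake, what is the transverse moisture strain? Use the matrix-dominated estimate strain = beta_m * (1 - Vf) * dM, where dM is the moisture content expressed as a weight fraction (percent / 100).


dM = 0.7/100 = 0.007
strain = beta_m * (1-Vf) * dM = 0.1 * 0.41 * 0.007 = 0.000287

0.000287


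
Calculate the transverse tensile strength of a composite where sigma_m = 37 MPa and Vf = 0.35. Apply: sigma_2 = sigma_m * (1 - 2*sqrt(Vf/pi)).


factor = 1 - 2*sqrt(0.35/pi) = 0.3324
sigma_2 = 37 * 0.3324 = 12.3 MPa

12.3 MPa


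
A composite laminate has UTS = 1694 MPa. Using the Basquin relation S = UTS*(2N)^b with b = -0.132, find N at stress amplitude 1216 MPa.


N = 0.5 * (S/UTS)^(1/b) = 0.5 * (1216/1694)^(1/-0.132) = 6.1621 cycles

6.1621 cycles


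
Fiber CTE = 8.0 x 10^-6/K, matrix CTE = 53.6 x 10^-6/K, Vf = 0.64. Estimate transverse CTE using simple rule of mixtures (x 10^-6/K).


alpha_2 = alpha_f*Vf + alpha_m*(1-Vf) = 8.0*0.64 + 53.6*0.36 = 24.4 x 10^-6/K

24.4 x 10^-6/K


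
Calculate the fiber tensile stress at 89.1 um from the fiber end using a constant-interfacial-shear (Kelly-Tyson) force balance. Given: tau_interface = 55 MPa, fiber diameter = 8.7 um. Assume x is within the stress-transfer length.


Force balance: sigma_f * (pi*d^2/4) = tau * (pi*d) * x  ->  sigma_f = 4 * tau * x / d
sigma_f = 4 * 55 * 89.1 / 8.7 = 2253.1 MPa

2253.1 MPa


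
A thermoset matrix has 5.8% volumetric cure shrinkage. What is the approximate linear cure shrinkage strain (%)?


Linear shrinkage ≈ vol_shrink/3 = 5.8/3 = 1.933%

1.933%


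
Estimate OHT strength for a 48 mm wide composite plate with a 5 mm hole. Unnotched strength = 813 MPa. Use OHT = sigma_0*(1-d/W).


OHT = sigma_0*(1-d/W) = 813*(1-5/48) = 728.3 MPa

728.3 MPa


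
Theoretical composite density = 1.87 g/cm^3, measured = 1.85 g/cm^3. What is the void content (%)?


Void% = (rho_theo - rho_actual)/rho_theo * 100 = (1.87 - 1.85)/1.87 * 100 = 1.07%

1.07%


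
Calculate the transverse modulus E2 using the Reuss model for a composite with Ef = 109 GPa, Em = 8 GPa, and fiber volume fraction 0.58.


1/E2 = Vf/Ef + (1-Vf)/Em = 0.58/109 + 0.42/8
E2 = 17.29 GPa

17.29 GPa


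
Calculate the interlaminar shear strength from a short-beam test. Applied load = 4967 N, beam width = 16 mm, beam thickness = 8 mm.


ILSS = 3F/(4bh) = 3*4967/(4*16*8) = 29.1 MPa

29.1 MPa


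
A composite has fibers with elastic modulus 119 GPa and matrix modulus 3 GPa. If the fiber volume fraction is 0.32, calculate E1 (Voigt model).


E1 = Ef*Vf + Em*(1-Vf) = 119*0.32 + 3*0.68 = 40.12 GPa

40.12 GPa


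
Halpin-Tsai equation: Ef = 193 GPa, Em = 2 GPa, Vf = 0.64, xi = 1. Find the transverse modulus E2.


eta = (Ef/Em - 1)/(Ef/Em + xi) = (96.5 - 1)/(96.5 + 1) = 0.9795
E2 = Em*(1+xi*eta*Vf)/(1-eta*Vf) = 8.72 GPa

8.72 GPa


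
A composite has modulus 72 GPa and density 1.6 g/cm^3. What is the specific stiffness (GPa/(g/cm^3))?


Specific stiffness = E/rho = 72/1.6 = 45.0 GPa/(g/cm^3)

45.0 GPa/(g/cm^3)


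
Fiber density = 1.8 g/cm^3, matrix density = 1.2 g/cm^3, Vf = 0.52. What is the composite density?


rho_c = rho_f*Vf + rho_m*(1-Vf) = 1.8*0.52 + 1.2*0.48 = 1.512 g/cm^3

1.512 g/cm^3


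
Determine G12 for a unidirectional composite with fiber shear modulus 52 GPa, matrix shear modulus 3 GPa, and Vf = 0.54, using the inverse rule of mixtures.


1/G12 = Vf/Gf + (1-Vf)/Gm = 0.54/52 + 0.46/3
G12 = 6.11 GPa

6.11 GPa


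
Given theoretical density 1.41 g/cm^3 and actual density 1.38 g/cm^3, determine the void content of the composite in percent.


Void% = (rho_theo - rho_actual)/rho_theo * 100 = (1.41 - 1.38)/1.41 * 100 = 2.13%

2.13%


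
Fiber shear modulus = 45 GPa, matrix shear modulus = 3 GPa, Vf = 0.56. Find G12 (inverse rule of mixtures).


1/G12 = Vf/Gf + (1-Vf)/Gm = 0.56/45 + 0.44/3
G12 = 6.28 GPa

6.28 GPa


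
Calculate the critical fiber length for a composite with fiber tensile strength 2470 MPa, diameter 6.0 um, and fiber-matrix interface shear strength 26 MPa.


Lc = sigma_f * d / (2 * tau_i) = 2470 * 6.0 / (2 * 26) = 285.0 um

285.0 um


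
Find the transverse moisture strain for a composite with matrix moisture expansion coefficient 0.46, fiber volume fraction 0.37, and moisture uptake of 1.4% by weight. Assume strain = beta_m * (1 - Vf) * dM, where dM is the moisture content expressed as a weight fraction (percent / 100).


dM = 1.4/100 = 0.014
strain = beta_m * (1-Vf) * dM = 0.46 * 0.63 * 0.014 = 0.0040572

0.0040572


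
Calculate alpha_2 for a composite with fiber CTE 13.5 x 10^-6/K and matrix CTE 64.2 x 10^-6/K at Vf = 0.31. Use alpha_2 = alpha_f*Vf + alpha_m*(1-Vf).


alpha_2 = alpha_f*Vf + alpha_m*(1-Vf) = 13.5*0.31 + 64.2*0.69 = 48.5 x 10^-6/K

48.5 x 10^-6/K


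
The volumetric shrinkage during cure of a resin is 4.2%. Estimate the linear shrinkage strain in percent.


Linear shrinkage ≈ vol_shrink/3 = 4.2/3 = 1.4%

1.4%


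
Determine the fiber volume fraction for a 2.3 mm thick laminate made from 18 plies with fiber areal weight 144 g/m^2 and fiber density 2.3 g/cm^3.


Vf = n * FAW / (rho_f * h * 1000) = 18 * 144 / (2.3 * 2.3 * 1000) = 0.49

0.49


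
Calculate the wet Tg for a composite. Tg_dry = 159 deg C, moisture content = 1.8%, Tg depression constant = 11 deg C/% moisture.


Tg_wet = Tg_dry - k*moisture = 159 - 11*1.8 = 139.2 deg C

139.2 deg C


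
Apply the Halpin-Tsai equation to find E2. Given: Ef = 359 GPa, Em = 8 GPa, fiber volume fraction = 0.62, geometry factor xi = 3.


eta = (Ef/Em - 1)/(Ef/Em + xi) = (44.875 - 1)/(44.875 + 3) = 0.9164
E2 = Em*(1+xi*eta*Vf)/(1-eta*Vf) = 50.11 GPa

50.11 GPa


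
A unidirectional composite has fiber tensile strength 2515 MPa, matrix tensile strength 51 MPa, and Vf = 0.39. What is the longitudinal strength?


sigma_1 = sigma_f*Vf + sigma_m*(1-Vf) = 2515*0.39 + 51*0.61 = 1012.0 MPa

1012.0 MPa


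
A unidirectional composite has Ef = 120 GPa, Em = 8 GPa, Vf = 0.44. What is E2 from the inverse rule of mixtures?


1/E2 = Vf/Ef + (1-Vf)/Em = 0.44/120 + 0.56/8
E2 = 13.57 GPa

13.57 GPa


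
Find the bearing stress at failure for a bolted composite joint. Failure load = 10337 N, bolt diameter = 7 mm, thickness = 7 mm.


sigma_br = F/(d*h) = 10337/(7*7) = 211.0 MPa

211.0 MPa


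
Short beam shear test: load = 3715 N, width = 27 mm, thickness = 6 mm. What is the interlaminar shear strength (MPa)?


ILSS = 3F/(4bh) = 3*3715/(4*27*6) = 17.2 MPa

17.2 MPa


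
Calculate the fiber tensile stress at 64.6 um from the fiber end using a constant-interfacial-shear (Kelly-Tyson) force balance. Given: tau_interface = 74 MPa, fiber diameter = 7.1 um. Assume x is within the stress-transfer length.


Force balance: sigma_f * (pi*d^2/4) = tau * (pi*d) * x  ->  sigma_f = 4 * tau * x / d
sigma_f = 4 * 74 * 64.6 / 7.1 = 2693.2 MPa

2693.2 MPa


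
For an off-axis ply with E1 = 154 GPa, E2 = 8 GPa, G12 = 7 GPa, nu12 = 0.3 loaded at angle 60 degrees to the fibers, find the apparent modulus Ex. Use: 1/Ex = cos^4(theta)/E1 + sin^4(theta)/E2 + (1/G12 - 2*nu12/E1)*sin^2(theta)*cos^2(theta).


cos^4(60) = 0.0625, sin^4(60) = 0.5625, sin^2(60)*cos^2(60) = 0.1875
1/G12 - 2*nu12/E1 = 1/7 - 2*0.3/154 = 0.138961 GPa^-1
1/Ex = 0.0625/154 + 0.5625/8 + 0.138961*0.1875 = 0.0967735 GPa^-1
Ex = 10.33 GPa

10.33 GPa


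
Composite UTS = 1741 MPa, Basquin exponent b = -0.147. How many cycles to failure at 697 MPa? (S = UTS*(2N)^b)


N = 0.5 * (S/UTS)^(1/b) = 0.5 * (697/1741)^(1/-0.147) = 253.2215 cycles

253.2215 cycles


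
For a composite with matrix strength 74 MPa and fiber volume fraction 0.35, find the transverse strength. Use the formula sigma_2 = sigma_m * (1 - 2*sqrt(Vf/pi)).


factor = 1 - 2*sqrt(0.35/pi) = 0.3324
sigma_2 = 74 * 0.3324 = 24.6 MPa

24.6 MPa


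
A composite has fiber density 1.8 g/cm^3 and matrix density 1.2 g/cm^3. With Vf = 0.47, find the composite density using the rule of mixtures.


rho_c = rho_f*Vf + rho_m*(1-Vf) = 1.8*0.47 + 1.2*0.53 = 1.482 g/cm^3

1.482 g/cm^3


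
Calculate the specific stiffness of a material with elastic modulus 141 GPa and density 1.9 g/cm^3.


Specific stiffness = E/rho = 141/1.9 = 74.2 GPa/(g/cm^3)

74.2 GPa/(g/cm^3)


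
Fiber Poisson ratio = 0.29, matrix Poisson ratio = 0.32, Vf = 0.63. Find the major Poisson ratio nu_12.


nu_12 = nu_f*Vf + nu_m*(1-Vf) = 0.29*0.63 + 0.32*0.37 = 0.3011

0.3011


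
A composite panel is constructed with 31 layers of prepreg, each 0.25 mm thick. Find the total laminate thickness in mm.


h = n * t_ply = 31 * 0.25 = 7.75 mm

7.75 mm


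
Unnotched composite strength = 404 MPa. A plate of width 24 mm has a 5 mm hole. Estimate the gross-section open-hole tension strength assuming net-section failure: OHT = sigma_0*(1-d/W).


OHT = sigma_0*(1-d/W) = 404*(1-5/24) = 319.8 MPa

319.8 MPa


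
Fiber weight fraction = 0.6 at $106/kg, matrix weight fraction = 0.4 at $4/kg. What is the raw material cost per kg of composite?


Cost = cost_f*Wf + cost_m*Wm = 106*0.6 + 4*0.4 = $65.2/kg

$65.2/kg


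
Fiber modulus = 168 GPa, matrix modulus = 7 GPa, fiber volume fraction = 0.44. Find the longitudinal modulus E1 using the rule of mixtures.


E1 = Ef*Vf + Em*(1-Vf) = 168*0.44 + 7*0.56 = 77.84 GPa

77.84 GPa


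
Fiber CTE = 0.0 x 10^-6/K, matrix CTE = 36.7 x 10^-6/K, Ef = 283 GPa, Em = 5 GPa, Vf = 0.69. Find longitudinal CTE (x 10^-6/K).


E1 = Ef*Vf + Em*(1-Vf) = 196.82
alpha_1 = (alpha_f*Ef*Vf + alpha_m*Em*(1-Vf))/E1 = 0.29 x 10^-6/K

0.29 x 10^-6/K


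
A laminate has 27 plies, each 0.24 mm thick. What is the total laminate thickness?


h = n * t_ply = 27 * 0.24 = 6.48 mm

6.48 mm


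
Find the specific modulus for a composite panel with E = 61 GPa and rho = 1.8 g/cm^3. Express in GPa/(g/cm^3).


Specific stiffness = E/rho = 61/1.8 = 33.9 GPa/(g/cm^3)

33.9 GPa/(g/cm^3)


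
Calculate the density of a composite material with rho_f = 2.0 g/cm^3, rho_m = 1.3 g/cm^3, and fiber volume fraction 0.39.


rho_c = rho_f*Vf + rho_m*(1-Vf) = 2.0*0.39 + 1.3*0.61 = 1.573 g/cm^3

1.573 g/cm^3


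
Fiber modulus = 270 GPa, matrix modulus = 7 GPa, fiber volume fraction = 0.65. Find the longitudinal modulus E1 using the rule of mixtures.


E1 = Ef*Vf + Em*(1-Vf) = 270*0.65 + 7*0.35 = 177.95 GPa

177.95 GPa


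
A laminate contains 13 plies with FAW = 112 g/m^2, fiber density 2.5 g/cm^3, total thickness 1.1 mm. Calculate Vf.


Vf = n * FAW / (rho_f * h * 1000) = 13 * 112 / (2.5 * 1.1 * 1000) = 0.5295

0.5295


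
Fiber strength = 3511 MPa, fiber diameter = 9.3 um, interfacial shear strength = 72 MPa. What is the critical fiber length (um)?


Lc = sigma_f * d / (2 * tau_i) = 3511 * 9.3 / (2 * 72) = 226.8 um

226.8 um


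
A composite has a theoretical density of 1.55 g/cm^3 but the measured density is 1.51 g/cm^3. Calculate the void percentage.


Void% = (rho_theo - rho_actual)/rho_theo * 100 = (1.55 - 1.51)/1.55 * 100 = 2.58%

2.58%


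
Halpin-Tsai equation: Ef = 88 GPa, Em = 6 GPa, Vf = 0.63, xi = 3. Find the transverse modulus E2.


eta = (Ef/Em - 1)/(Ef/Em + xi) = (14.6667 - 1)/(14.6667 + 3) = 0.7736
E2 = Em*(1+xi*eta*Vf)/(1-eta*Vf) = 28.82 GPa

28.82 GPa


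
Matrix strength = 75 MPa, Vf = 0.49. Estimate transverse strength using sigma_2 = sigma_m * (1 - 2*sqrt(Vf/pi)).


factor = 1 - 2*sqrt(0.49/pi) = 0.2101
sigma_2 = 75 * 0.2101 = 15.76 MPa

15.76 MPa


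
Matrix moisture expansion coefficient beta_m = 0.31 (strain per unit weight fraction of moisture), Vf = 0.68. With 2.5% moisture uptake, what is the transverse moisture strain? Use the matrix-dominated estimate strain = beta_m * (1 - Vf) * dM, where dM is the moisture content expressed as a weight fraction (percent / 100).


dM = 2.5/100 = 0.025
strain = beta_m * (1-Vf) * dM = 0.31 * 0.32 * 0.025 = 0.00248

0.00248


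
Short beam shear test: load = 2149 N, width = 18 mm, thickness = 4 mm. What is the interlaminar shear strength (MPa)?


ILSS = 3F/(4bh) = 3*2149/(4*18*4) = 22.39 MPa

22.39 MPa


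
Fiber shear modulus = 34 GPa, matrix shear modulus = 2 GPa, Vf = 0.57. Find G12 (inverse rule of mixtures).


1/G12 = Vf/Gf + (1-Vf)/Gm = 0.57/34 + 0.43/2
G12 = 4.31 GPa

4.31 GPa


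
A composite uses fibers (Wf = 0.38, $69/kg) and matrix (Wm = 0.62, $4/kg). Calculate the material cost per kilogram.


Cost = cost_f*Wf + cost_m*Wm = 69*0.38 + 4*0.62 = $28.7/kg

$28.7/kg


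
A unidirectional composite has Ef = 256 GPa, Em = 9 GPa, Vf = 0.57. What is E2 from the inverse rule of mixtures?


1/E2 = Vf/Ef + (1-Vf)/Em = 0.57/256 + 0.43/9
E2 = 20.0 GPa

20.0 GPa


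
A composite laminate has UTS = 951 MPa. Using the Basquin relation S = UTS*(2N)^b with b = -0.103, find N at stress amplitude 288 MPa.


N = 0.5 * (S/UTS)^(1/b) = 0.5 * (288/951)^(1/-0.103) = 54418.5526 cycles

54418.5526 cycles


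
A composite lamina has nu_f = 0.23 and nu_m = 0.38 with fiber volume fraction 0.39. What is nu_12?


nu_12 = nu_f*Vf + nu_m*(1-Vf) = 0.23*0.39 + 0.38*0.61 = 0.3215

0.3215


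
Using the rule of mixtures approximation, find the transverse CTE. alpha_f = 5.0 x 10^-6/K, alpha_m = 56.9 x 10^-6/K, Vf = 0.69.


alpha_2 = alpha_f*Vf + alpha_m*(1-Vf) = 5.0*0.69 + 56.9*0.31 = 21.1 x 10^-6/K

21.1 x 10^-6/K


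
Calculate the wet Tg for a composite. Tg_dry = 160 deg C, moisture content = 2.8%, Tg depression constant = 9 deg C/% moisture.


Tg_wet = Tg_dry - k*moisture = 160 - 9*2.8 = 134.8 deg C

134.8 deg C


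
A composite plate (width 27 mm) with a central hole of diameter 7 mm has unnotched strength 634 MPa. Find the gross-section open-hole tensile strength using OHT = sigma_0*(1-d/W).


OHT = sigma_0*(1-d/W) = 634*(1-7/27) = 469.6 MPa

469.6 MPa


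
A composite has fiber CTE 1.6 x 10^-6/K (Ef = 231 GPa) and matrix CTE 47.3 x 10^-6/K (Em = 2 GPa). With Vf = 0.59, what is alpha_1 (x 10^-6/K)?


E1 = Ef*Vf + Em*(1-Vf) = 137.11
alpha_1 = (alpha_f*Ef*Vf + alpha_m*Em*(1-Vf))/E1 = 1.87 x 10^-6/K

1.87 x 10^-6/K


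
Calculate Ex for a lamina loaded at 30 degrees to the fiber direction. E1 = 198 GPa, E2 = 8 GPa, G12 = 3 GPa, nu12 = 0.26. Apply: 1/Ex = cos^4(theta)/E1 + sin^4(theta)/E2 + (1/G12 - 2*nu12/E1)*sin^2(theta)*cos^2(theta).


cos^4(30) = 0.5625, sin^4(30) = 0.0625, sin^2(30)*cos^2(30) = 0.1875
1/G12 - 2*nu12/E1 = 1/3 - 2*0.26/198 = 0.330707 GPa^-1
1/Ex = 0.5625/198 + 0.0625/8 + 0.330707*0.1875 = 0.072661 GPa^-1
Ex = 13.76 GPa

13.76 GPa


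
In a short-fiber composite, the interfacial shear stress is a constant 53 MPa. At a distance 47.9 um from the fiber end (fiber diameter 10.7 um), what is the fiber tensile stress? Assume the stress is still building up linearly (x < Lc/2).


Force balance: sigma_f * (pi*d^2/4) = tau * (pi*d) * x  ->  sigma_f = 4 * tau * x / d
sigma_f = 4 * 53 * 47.9 / 10.7 = 949.0 MPa

949.0 MPa


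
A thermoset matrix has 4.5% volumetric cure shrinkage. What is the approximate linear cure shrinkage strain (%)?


Linear shrinkage ≈ vol_shrink/3 = 4.5/3 = 1.5%

1.5%


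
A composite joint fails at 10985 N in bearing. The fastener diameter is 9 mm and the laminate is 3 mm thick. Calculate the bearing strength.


sigma_br = F/(d*h) = 10985/(9*3) = 406.9 MPa

406.9 MPa


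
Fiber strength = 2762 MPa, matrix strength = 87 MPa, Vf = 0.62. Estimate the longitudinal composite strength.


sigma_1 = sigma_f*Vf + sigma_m*(1-Vf) = 2762*0.62 + 87*0.38 = 1745.5 MPa

1745.5 MPa


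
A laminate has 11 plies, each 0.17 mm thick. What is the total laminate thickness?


h = n * t_ply = 11 * 0.17 = 1.87 mm

1.87 mm


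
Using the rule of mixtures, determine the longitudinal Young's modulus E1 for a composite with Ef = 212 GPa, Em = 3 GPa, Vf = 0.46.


E1 = Ef*Vf + Em*(1-Vf) = 212*0.46 + 3*0.54 = 99.14 GPa

99.14 GPa


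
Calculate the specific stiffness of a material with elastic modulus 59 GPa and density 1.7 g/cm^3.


Specific stiffness = E/rho = 59/1.7 = 34.7 GPa/(g/cm^3)

34.7 GPa/(g/cm^3)


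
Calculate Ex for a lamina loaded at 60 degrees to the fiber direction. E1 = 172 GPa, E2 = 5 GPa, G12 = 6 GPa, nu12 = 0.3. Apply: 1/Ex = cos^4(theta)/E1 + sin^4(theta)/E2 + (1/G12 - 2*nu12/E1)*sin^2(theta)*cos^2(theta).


cos^4(60) = 0.0625, sin^4(60) = 0.5625, sin^2(60)*cos^2(60) = 0.1875
1/G12 - 2*nu12/E1 = 1/6 - 2*0.3/172 = 0.163178 GPa^-1
1/Ex = 0.0625/172 + 0.5625/5 + 0.163178*0.1875 = 0.1434593 GPa^-1
Ex = 6.97 GPa

6.97 GPa


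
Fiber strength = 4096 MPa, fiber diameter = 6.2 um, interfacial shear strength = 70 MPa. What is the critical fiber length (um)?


Lc = sigma_f * d / (2 * tau_i) = 4096 * 6.2 / (2 * 70) = 181.4 um

181.4 um


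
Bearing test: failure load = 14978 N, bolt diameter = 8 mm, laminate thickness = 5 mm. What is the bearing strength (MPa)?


sigma_br = F/(d*h) = 14978/(8*5) = 374.5 MPa

374.5 MPa


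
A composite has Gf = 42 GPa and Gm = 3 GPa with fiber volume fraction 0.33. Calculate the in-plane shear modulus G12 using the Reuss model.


1/G12 = Vf/Gf + (1-Vf)/Gm = 0.33/42 + 0.67/3
G12 = 4.33 GPa

4.33 GPa


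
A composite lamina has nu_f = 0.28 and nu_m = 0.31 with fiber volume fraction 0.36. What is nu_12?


nu_12 = nu_f*Vf + nu_m*(1-Vf) = 0.28*0.36 + 0.31*0.64 = 0.2992

0.2992


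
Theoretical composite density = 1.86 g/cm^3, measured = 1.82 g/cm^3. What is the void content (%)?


Void% = (rho_theo - rho_actual)/rho_theo * 100 = (1.86 - 1.82)/1.86 * 100 = 2.15%

2.15%


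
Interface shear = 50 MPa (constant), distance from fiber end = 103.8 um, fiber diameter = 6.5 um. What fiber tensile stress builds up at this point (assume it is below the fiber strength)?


Force balance: sigma_f * (pi*d^2/4) = tau * (pi*d) * x  ->  sigma_f = 4 * tau * x / d
sigma_f = 4 * 50 * 103.8 / 6.5 = 3193.8 MPa

3193.8 MPa


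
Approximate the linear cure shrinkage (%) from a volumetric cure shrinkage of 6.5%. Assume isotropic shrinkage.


Linear shrinkage ≈ vol_shrink/3 = 6.5/3 = 2.167%

2.167%


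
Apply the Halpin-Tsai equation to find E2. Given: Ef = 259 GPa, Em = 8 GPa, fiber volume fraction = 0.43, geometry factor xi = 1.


eta = (Ef/Em - 1)/(Ef/Em + xi) = (32.375 - 1)/(32.375 + 1) = 0.9401
E2 = Em*(1+xi*eta*Vf)/(1-eta*Vf) = 18.86 GPa

18.86 GPa


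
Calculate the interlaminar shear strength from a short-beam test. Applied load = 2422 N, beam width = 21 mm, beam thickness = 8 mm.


ILSS = 3F/(4bh) = 3*2422/(4*21*8) = 10.81 MPa

10.81 MPa


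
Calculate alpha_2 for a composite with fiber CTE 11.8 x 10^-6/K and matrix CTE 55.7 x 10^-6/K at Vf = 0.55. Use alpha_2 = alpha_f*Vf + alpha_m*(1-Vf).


alpha_2 = alpha_f*Vf + alpha_m*(1-Vf) = 11.8*0.55 + 55.7*0.45 = 31.6 x 10^-6/K

31.6 x 10^-6/K


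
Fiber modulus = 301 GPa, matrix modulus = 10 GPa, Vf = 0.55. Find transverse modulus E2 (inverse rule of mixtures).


1/E2 = Vf/Ef + (1-Vf)/Em = 0.55/301 + 0.45/10
E2 = 21.36 GPa

21.36 GPa


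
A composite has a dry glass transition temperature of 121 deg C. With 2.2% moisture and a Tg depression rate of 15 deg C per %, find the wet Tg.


Tg_wet = Tg_dry - k*moisture = 121 - 15*2.2 = 88.0 deg C

88.0 deg C


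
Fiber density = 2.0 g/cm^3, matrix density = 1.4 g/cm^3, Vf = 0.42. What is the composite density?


rho_c = rho_f*Vf + rho_m*(1-Vf) = 2.0*0.42 + 1.4*0.58 = 1.652 g/cm^3

1.652 g/cm^3


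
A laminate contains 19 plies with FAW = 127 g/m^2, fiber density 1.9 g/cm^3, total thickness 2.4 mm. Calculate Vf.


Vf = n * FAW / (rho_f * h * 1000) = 19 * 127 / (1.9 * 2.4 * 1000) = 0.5292

0.5292


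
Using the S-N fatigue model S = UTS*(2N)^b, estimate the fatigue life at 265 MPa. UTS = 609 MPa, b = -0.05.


N = 0.5 * (S/UTS)^(1/b) = 0.5 * (265/609)^(1/-0.05) = 8.4411e+06 cycles

8.4411e+06 cycles


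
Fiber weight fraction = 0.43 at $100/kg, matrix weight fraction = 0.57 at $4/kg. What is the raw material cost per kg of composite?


Cost = cost_f*Wf + cost_m*Wm = 100*0.43 + 4*0.57 = $45.28/kg

$45.28/kg


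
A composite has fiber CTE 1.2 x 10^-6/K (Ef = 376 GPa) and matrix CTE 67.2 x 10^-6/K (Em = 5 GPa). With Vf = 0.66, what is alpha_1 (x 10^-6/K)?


E1 = Ef*Vf + Em*(1-Vf) = 249.86
alpha_1 = (alpha_f*Ef*Vf + alpha_m*Em*(1-Vf))/E1 = 1.65 x 10^-6/K

1.65 x 10^-6/K


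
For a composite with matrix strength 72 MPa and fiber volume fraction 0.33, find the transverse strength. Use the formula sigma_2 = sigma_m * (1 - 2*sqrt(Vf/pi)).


factor = 1 - 2*sqrt(0.33/pi) = 0.3518
sigma_2 = 72 * 0.3518 = 25.33 MPa

25.33 MPa


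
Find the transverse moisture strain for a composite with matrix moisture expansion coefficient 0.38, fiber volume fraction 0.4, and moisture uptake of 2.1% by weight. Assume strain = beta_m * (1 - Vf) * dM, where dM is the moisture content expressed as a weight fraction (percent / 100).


dM = 2.1/100 = 0.021
strain = beta_m * (1-Vf) * dM = 0.38 * 0.6 * 0.021 = 0.004788

0.004788


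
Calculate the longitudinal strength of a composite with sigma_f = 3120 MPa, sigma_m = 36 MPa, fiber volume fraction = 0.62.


sigma_1 = sigma_f*Vf + sigma_m*(1-Vf) = 3120*0.62 + 36*0.38 = 1948.1 MPa

1948.1 MPa


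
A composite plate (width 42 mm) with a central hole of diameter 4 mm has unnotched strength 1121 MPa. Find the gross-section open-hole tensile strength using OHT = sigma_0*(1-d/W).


OHT = sigma_0*(1-d/W) = 1121*(1-4/42) = 1014.2 MPa

1014.2 MPa


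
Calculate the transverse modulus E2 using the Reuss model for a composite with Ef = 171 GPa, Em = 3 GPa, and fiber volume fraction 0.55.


1/E2 = Vf/Ef + (1-Vf)/Em = 0.55/171 + 0.45/3
E2 = 6.53 GPa

6.53 GPa


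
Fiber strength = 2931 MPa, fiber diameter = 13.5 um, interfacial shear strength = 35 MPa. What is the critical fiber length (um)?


Lc = sigma_f * d / (2 * tau_i) = 2931 * 13.5 / (2 * 35) = 565.3 um

565.3 um


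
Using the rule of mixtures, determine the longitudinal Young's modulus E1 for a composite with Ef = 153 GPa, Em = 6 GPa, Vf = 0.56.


E1 = Ef*Vf + Em*(1-Vf) = 153*0.56 + 6*0.44 = 88.32 GPa

88.32 GPa


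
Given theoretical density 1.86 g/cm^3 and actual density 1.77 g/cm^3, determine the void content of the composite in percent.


Void% = (rho_theo - rho_actual)/rho_theo * 100 = (1.86 - 1.77)/1.86 * 100 = 4.84%

4.84%


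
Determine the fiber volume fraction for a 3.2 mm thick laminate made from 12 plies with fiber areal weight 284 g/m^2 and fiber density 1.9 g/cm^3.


Vf = n * FAW / (rho_f * h * 1000) = 12 * 284 / (1.9 * 3.2 * 1000) = 0.5605

0.5605


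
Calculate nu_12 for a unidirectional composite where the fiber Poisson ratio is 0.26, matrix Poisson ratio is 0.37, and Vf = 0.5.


nu_12 = nu_f*Vf + nu_m*(1-Vf) = 0.26*0.5 + 0.37*0.5 = 0.315

0.315


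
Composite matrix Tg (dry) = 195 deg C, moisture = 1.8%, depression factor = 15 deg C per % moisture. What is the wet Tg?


Tg_wet = Tg_dry - k*moisture = 195 - 15*1.8 = 168.0 deg C

168.0 deg C


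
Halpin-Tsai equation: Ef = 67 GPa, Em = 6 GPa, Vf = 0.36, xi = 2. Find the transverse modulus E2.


eta = (Ef/Em - 1)/(Ef/Em + xi) = (11.1667 - 1)/(11.1667 + 2) = 0.7722
E2 = Em*(1+xi*eta*Vf)/(1-eta*Vf) = 12.93 GPa

12.93 GPa


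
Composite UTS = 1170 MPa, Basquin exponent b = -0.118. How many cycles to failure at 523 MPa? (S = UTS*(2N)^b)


N = 0.5 * (S/UTS)^(1/b) = 0.5 * (523/1170)^(1/-0.118) = 459.6161 cycles

459.6161 cycles


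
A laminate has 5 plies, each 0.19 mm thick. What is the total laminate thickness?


h = n * t_ply = 5 * 0.19 = 0.95 mm

0.95 mm


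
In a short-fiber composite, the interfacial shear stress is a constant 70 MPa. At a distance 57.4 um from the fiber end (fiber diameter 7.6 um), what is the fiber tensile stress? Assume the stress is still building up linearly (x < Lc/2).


Force balance: sigma_f * (pi*d^2/4) = tau * (pi*d) * x  ->  sigma_f = 4 * tau * x / d
sigma_f = 4 * 70 * 57.4 / 7.6 = 2114.7 MPa

2114.7 MPa


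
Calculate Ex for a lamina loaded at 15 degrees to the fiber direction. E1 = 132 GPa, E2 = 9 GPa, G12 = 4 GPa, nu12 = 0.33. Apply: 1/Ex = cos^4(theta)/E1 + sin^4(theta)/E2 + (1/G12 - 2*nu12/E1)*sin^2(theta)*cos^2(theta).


cos^4(15) = 0.870513, sin^4(15) = 0.004487, sin^2(15)*cos^2(15) = 0.0625
1/G12 - 2*nu12/E1 = 1/4 - 2*0.33/132 = 0.245 GPa^-1
1/Ex = 0.870513/132 + 0.004487/9 + 0.245*0.0625 = 0.0224059 GPa^-1
Ex = 44.63 GPa

44.63 GPa


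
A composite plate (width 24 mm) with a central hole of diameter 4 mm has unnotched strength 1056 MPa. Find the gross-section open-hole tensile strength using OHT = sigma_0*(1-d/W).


OHT = sigma_0*(1-d/W) = 1056*(1-4/24) = 880.0 MPa

880.0 MPa


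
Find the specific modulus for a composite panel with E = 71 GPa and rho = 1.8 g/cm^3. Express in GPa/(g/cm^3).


Specific stiffness = E/rho = 71/1.8 = 39.4 GPa/(g/cm^3)

39.4 GPa/(g/cm^3)


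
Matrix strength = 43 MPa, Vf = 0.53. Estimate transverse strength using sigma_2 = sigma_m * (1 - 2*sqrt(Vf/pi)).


factor = 1 - 2*sqrt(0.53/pi) = 0.1785
sigma_2 = 43 * 0.1785 = 7.68 MPa

7.68 MPa


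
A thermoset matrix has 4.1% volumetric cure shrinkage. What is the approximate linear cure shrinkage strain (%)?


Linear shrinkage ≈ vol_shrink/3 = 4.1/3 = 1.367%

1.367%


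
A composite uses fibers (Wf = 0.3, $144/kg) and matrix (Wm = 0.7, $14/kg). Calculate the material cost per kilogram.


Cost = cost_f*Wf + cost_m*Wm = 144*0.3 + 14*0.7 = $53.0/kg

$53.0/kg


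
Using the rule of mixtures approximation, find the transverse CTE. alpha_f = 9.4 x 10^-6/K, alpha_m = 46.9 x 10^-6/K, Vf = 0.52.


alpha_2 = alpha_f*Vf + alpha_m*(1-Vf) = 9.4*0.52 + 46.9*0.48 = 27.4 x 10^-6/K

27.4 x 10^-6/K


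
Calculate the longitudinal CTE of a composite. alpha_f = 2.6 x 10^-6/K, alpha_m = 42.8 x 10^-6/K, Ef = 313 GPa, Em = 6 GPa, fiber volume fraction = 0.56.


E1 = Ef*Vf + Em*(1-Vf) = 177.92
alpha_1 = (alpha_f*Ef*Vf + alpha_m*Em*(1-Vf))/E1 = 3.2 x 10^-6/K

3.2 x 10^-6/K


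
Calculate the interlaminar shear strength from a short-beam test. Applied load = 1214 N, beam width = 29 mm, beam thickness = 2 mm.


ILSS = 3F/(4bh) = 3*1214/(4*29*2) = 15.7 MPa

15.7 MPa


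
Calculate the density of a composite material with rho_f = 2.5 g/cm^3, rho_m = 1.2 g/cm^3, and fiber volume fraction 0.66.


rho_c = rho_f*Vf + rho_m*(1-Vf) = 2.5*0.66 + 1.2*0.34 = 2.058 g/cm^3

2.058 g/cm^3


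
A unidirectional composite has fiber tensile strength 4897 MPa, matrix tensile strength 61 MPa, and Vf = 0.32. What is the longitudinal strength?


sigma_1 = sigma_f*Vf + sigma_m*(1-Vf) = 4897*0.32 + 61*0.68 = 1608.5 MPa

1608.5 MPa


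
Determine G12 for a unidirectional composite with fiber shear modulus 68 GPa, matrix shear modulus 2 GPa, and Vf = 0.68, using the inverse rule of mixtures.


1/G12 = Vf/Gf + (1-Vf)/Gm = 0.68/68 + 0.32/2
G12 = 5.88 GPa

5.88 GPa


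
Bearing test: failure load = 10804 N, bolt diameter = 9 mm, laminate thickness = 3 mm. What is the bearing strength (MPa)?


sigma_br = F/(d*h) = 10804/(9*3) = 400.1 MPa

400.1 MPa


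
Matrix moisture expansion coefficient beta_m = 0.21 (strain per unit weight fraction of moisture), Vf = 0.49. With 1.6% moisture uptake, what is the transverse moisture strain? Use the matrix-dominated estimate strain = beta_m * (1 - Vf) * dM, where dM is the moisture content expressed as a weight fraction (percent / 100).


dM = 1.6/100 = 0.016
strain = beta_m * (1-Vf) * dM = 0.21 * 0.51 * 0.016 = 0.0017136

0.0017136


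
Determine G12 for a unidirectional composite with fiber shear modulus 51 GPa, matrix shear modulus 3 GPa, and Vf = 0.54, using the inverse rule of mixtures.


1/G12 = Vf/Gf + (1-Vf)/Gm = 0.54/51 + 0.46/3
G12 = 6.1 GPa

6.1 GPa


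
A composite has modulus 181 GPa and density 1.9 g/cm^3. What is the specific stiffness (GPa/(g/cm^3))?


Specific stiffness = E/rho = 181/1.9 = 95.3 GPa/(g/cm^3)

95.3 GPa/(g/cm^3)


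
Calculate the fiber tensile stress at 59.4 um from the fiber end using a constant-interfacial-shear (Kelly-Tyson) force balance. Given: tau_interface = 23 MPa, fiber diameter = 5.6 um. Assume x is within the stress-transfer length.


Force balance: sigma_f * (pi*d^2/4) = tau * (pi*d) * x  ->  sigma_f = 4 * tau * x / d
sigma_f = 4 * 23 * 59.4 / 5.6 = 975.9 MPa

975.9 MPa


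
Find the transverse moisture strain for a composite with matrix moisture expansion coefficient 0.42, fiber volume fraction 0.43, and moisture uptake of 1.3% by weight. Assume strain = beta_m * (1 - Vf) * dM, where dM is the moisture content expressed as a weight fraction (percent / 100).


dM = 1.3/100 = 0.013
strain = beta_m * (1-Vf) * dM = 0.42 * 0.57 * 0.013 = 0.0031122

0.0031122


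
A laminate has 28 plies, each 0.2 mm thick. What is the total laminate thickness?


h = n * t_ply = 28 * 0.2 = 5.6 mm

5.6 mm


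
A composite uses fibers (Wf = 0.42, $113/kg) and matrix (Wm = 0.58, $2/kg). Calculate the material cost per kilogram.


Cost = cost_f*Wf + cost_m*Wm = 113*0.42 + 2*0.58 = $48.62/kg

$48.62/kg


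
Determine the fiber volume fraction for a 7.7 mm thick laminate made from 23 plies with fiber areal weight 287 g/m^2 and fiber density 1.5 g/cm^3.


Vf = n * FAW / (rho_f * h * 1000) = 23 * 287 / (1.5 * 7.7 * 1000) = 0.5715

0.5715


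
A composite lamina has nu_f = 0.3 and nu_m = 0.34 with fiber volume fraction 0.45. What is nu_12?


nu_12 = nu_f*Vf + nu_m*(1-Vf) = 0.3*0.45 + 0.34*0.55 = 0.322

0.322


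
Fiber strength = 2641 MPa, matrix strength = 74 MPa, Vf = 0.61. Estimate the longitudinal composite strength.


sigma_1 = sigma_f*Vf + sigma_m*(1-Vf) = 2641*0.61 + 74*0.39 = 1639.9 MPa

1639.9 MPa


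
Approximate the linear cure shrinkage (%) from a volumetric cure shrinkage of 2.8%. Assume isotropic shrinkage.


Linear shrinkage ≈ vol_shrink/3 = 2.8/3 = 0.933%

0.933%


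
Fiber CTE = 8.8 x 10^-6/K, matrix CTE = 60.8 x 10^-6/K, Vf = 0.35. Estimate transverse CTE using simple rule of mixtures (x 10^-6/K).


alpha_2 = alpha_f*Vf + alpha_m*(1-Vf) = 8.8*0.35 + 60.8*0.65 = 42.6 x 10^-6/K

42.6 x 10^-6/K


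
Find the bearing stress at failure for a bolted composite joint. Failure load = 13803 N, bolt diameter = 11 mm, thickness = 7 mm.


sigma_br = F/(d*h) = 13803/(11*7) = 179.3 MPa

179.3 MPa


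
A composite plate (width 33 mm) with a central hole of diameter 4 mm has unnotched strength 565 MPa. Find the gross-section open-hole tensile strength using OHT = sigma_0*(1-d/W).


OHT = sigma_0*(1-d/W) = 565*(1-4/33) = 496.5 MPa

496.5 MPa


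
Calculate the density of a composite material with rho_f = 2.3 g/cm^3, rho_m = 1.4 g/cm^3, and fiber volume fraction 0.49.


rho_c = rho_f*Vf + rho_m*(1-Vf) = 2.3*0.49 + 1.4*0.51 = 1.841 g/cm^3

1.841 g/cm^3
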